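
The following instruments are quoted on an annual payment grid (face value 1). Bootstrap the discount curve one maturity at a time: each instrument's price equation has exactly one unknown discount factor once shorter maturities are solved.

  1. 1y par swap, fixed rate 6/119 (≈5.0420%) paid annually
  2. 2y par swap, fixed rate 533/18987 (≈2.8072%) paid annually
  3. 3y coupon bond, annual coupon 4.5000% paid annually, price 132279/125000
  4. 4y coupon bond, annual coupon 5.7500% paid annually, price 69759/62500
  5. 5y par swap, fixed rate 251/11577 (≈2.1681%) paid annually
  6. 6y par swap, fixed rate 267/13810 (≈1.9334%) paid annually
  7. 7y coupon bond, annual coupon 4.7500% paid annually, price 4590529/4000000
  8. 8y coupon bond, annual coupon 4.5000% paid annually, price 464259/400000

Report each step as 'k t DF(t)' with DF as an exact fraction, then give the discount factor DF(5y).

1 1 119/125
2 2 9467/10000
3 3 9309/10000
4 4 1127/1250
5 5 2249/2500
6 6 2233/2500
7 7 8451/10000
8 8 2091/2500
DF(5y) = 2249/2500 ≈ 0.899600

step 1 [1y] swap r/1=6/119: DF=(1 − 6/119·(0))/(1+6/119) = 119/125 ≈ 0.952000
step 2 [2y] swap r/1=533/18987: DF=(1 − 533/18987·(0.952000))/(1+533/18987) = 9467/10000 ≈ 0.946700
step 3 [3y] bond c/1=9/200: DF=(132279/125000 − 9/200·(0.952000+0.946700))/(1+9/200) = 9309/10000 ≈ 0.930900
step 4 [4y] bond c/1=23/400: DF=(69759/62500 − 23/400·(0.952000+0.946700+0.930900))/(1+23/400) = 1127/1250 ≈ 0.901600
step 5 [5y] swap r/1=251/11577: DF=(1 − 251/11577·(0.952000+0.946700+0.930900+0.901600))/(1+251/11577) = 2249/2500 ≈ 0.899600
step 6 [6y] swap r/1=267/13810: DF=(1 − 267/13810·(0.952000+0.946700+0.930900+0.901600+0.899600))/(1+267/13810) = 2233/2500 ≈ 0.893200
step 7 [7y] bond c/1=19/400: DF=(4590529/4000000 − 19/400·(0.952000+0.946700+0.930900+0.901600+0.899600+0.893200))/(1+19/400) = 8451/10000 ≈ 0.845100
step 8 [8y] bond c/1=9/200: DF=(464259/400000 − 9/200·(0.952000+0.946700+0.930900+0.901600+0.899600+0.893200+0.845100))/(1+9/200) = 2091/2500 ≈ 0.836400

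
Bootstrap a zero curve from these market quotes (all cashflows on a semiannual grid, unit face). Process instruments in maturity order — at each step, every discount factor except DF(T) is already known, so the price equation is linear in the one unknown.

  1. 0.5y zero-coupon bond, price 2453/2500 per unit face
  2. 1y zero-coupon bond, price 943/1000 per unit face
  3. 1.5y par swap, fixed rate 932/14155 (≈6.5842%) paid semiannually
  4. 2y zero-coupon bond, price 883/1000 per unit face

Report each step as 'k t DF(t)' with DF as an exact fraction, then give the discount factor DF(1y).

1 1/2 2453/2500
2 1 943/1000
3 3/2 2267/2500
4 2 883/1000
DF(1y) = 943/1000 ≈ 0.943000

step 1 [0.5y] zero: DF = P = 2453/2500 ≈ 0.981200
step 2 [1y] zero: DF = P = 943/1000 ≈ 0.943000
step 3 [1.5y] swap r/2=466/14155: DF=(1 − 466/14155·(0.981200+0.943000))/(1+466/14155) = 2267/2500 ≈ 0.906800
step 4 [2y] zero: DF = P = 883/1000 ≈ 0.883000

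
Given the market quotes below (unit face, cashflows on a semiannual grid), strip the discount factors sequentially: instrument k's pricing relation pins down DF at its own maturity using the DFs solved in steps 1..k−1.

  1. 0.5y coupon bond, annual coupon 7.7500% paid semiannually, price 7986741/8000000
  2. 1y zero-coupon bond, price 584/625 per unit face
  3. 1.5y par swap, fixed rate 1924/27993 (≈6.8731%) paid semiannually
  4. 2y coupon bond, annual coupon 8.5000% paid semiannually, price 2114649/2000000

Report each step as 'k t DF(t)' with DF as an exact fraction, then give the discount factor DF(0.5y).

1 1/2 9611/10000
2 1 584/625
3 3/2 4519/5000
4 2 9001/10000
DF(0.5y) = 9611/10000 ≈ 0.961100

step 1 [0.5y] bond c/2=31/800: DF=(7986741/8000000 − 31/800·(0))/(1+31/800) = 9611/10000 ≈ 0.961100
step 2 [1y] zero: DF = P = 584/625 ≈ 0.934400
step 3 [1.5y] swap r/2=962/27993: DF=(1 − 962/27993·(0.961100+0.934400))/(1+962/27993) = 4519/5000 ≈ 0.903800
step 4 [2y] bond c/2=17/400: DF=(2114649/2000000 − 17/400·(0.961100+0.934400+0.903800))/(1+17/400) = 9001/10000 ≈ 0.900100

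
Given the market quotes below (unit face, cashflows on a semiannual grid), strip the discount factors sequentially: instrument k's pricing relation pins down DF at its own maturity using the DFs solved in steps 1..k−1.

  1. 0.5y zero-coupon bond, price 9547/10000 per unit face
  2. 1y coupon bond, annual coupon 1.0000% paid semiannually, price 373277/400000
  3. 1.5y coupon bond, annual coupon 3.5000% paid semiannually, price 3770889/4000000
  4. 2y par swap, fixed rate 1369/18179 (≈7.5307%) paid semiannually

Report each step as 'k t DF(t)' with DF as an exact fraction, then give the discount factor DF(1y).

1 1/2 9547/10000
2 1 4619/5000
3 3/2 4471/5000
4 2 8631/10000
DF(1y) = 4619/5000 ≈ 0.923800

step 1 [0.5y] zero: DF = P = 9547/10000 ≈ 0.954700
step 2 [1y] bond c/2=1/200: DF=(373277/400000 − 1/200·(0.954700))/(1+1/200) = 4619/5000 ≈ 0.923800
step 3 [1.5y] bond c/2=7/400: DF=(3770889/4000000 − 7/400·(0.954700+0.923800))/(1+7/400) = 4471/5000 ≈ 0.894200
step 4 [2y] swap r/2=1369/36358: DF=(1 − 1369/36358·(0.954700+0.923800+0.894200))/(1+1369/36358) = 8631/10000 ≈ 0.863100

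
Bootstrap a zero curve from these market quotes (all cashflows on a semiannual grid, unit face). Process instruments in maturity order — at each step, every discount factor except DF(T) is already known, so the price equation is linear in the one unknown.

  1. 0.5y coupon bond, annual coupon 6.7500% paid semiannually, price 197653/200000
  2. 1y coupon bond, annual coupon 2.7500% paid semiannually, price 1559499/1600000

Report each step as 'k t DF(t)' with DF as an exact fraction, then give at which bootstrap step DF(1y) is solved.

step 1 [0.5y] bond c/2=27/800: DF=(197653/200000 − 27/800·(0))/(1+27/800) = 239/250 ≈ 0.956000
step 2 [1y] bond c/2=11/800: DF=(1559499/1600000 − 11/800·(0.956000))/(1+11/800) = 1897/2000 ≈ 0.948500

1 1/2 239/250
2 1 1897/2000
DF(1y) is solved at step 2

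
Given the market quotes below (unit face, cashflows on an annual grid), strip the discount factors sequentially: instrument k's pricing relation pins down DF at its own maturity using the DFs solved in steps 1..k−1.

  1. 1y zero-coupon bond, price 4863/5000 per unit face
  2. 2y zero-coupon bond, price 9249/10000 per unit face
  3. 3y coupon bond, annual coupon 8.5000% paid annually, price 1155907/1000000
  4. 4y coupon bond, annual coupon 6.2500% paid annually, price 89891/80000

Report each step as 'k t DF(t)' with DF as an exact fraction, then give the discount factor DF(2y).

1 1 4863/5000
2 2 9249/10000
3 3 9167/10000
4 4 223/250
DF(2y) = 9249/10000 ≈ 0.924900

step 1 [1y] zero: DF = P = 4863/5000 ≈ 0.972600
step 2 [2y] zero: DF = P = 9249/10000 ≈ 0.924900
step 3 [3y] bond c/1=17/200: DF=(1155907/1000000 − 17/200·(0.972600+0.924900))/(1+17/200) = 9167/10000 ≈ 0.916700
step 4 [4y] bond c/1=1/16: DF=(89891/80000 − 1/16·(0.972600+0.924900+0.916700))/(1+1/16) = 223/250 ≈ 0.892000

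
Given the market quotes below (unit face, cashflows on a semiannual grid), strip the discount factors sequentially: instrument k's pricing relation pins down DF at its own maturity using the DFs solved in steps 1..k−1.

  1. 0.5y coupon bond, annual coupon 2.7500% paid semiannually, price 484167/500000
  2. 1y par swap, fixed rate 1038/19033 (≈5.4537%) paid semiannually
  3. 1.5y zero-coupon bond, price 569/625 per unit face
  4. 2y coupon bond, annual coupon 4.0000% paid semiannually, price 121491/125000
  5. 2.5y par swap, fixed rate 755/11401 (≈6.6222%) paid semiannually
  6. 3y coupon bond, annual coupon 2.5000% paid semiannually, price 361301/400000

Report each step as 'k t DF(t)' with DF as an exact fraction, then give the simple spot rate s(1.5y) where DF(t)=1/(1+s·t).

1 1/2 597/625
2 1 9481/10000
3 3/2 569/625
4 2 8977/10000
5 5/2 849/1000
6 3 4179/5000
s(1.5y) = (1/(569/625) − 1)/(3/2) = 112/1707 ≈ 6.5612%

step 1 [0.5y] bond c/2=11/800: DF=(484167/500000 − 11/800·(0))/(1+11/800) = 597/625 ≈ 0.955200
step 2 [1y] swap r/2=519/19033: DF=(1 − 519/19033·(0.955200))/(1+519/19033) = 9481/10000 ≈ 0.948100
step 3 [1.5y] zero: DF = P = 569/625 ≈ 0.910400
step 4 [2y] bond c/2=1/50: DF=(121491/125000 − 1/50·(0.955200+0.948100+0.910400))/(1+1/50) = 8977/10000 ≈ 0.897700
step 5 [2.5y] swap r/2=755/22802: DF=(1 − 755/22802·(0.955200+0.948100+0.910400+0.897700))/(1+755/22802) = 849/1000 ≈ 0.849000
step 6 [3y] bond c/2=1/80: DF=(361301/400000 − 1/80·(0.955200+0.948100+0.910400+0.897700+0.849000))/(1+1/80) = 4179/5000 ≈ 0.835800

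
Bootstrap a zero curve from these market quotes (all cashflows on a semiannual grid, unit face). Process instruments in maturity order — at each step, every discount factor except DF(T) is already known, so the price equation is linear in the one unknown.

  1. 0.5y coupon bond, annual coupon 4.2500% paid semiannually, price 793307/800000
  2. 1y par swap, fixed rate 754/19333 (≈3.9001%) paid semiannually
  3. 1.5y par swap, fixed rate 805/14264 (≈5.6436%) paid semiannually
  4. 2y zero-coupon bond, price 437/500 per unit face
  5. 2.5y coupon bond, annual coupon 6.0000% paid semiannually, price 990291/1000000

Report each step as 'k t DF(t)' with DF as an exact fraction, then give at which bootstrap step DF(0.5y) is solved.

step 1 [0.5y] bond c/2=17/800: DF=(793307/800000 − 17/800·(0))/(1+17/800) = 971/1000 ≈ 0.971000
step 2 [1y] swap r/2=377/19333: DF=(1 − 377/19333·(0.971000))/(1+377/19333) = 9623/10000 ≈ 0.962300
step 3 [1.5y] swap r/2=805/28528: DF=(1 − 805/28528·(0.971000+0.962300))/(1+805/28528) = 1839/2000 ≈ 0.919500
step 4 [2y] zero: DF = P = 437/500 ≈ 0.874000
step 5 [2.5y] bond c/2=3/100: DF=(990291/1000000 − 3/100·(0.971000+0.962300+0.919500+0.874000))/(1+3/100) = 8529/10000 ≈ 0.852900

1 1/2 971/1000
2 1 9623/10000
3 3/2 1839/2000
4 2 437/500
5 5/2 8529/10000
DF(0.5y) is solved at step 1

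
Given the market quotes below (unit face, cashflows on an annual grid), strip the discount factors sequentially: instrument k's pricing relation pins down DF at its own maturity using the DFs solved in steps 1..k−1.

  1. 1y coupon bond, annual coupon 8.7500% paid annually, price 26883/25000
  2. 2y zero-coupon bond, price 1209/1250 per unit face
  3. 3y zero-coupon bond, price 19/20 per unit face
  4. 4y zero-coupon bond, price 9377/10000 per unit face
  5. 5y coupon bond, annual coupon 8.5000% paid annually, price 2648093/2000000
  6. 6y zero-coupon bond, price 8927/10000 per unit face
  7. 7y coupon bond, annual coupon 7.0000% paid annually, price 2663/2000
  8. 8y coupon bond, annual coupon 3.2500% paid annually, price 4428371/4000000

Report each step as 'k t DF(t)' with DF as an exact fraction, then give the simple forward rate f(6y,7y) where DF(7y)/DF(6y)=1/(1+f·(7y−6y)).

step 1 [1y] bond c/1=7/80: DF=(26883/25000 − 7/80·(0))/(1+7/80) = 618/625 ≈ 0.988800
step 2 [2y] zero: DF = P = 1209/1250 ≈ 0.967200
step 3 [3y] zero: DF = P = 19/20 ≈ 0.950000
step 4 [4y] zero: DF = P = 9377/10000 ≈ 0.937700
step 5 [5y] bond c/1=17/200: DF=(2648093/2000000 − 17/200·(0.988800+0.967200+0.950000+0.937700))/(1+17/200) = 1149/1250 ≈ 0.919200
step 6 [6y] zero: DF = P = 8927/10000 ≈ 0.892700
step 7 [7y] bond c/1=7/100: DF=(2663/2000 − 7/100·(0.988800+0.967200+0.950000+0.937700+0.919200+0.892700))/(1+7/100) = 1093/1250 ≈ 0.874400
step 8 [8y] bond c/1=13/400: DF=(4428371/4000000 − 13/400·(0.988800+0.967200+0.950000+0.937700+0.919200+0.892700+0.874400))/(1+13/400) = 8667/10000 ≈ 0.866700

1 1 618/625
2 2 1209/1250
3 3 19/20
4 4 9377/10000
5 5 1149/1250
6 6 8927/10000
7 7 1093/1250
8 8 8667/10000
f(6y,7y) = ((8927/10000)/(1093/1250) − 1)/(1) = 183/8744 ≈ 2.0929%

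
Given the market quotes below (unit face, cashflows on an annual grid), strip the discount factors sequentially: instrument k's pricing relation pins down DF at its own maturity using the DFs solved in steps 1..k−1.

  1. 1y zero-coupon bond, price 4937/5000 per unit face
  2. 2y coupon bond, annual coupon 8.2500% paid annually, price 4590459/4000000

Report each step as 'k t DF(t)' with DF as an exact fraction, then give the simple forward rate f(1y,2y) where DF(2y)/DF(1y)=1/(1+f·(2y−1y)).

step 1 [1y] zero: DF = P = 4937/5000 ≈ 0.987400
step 2 [2y] bond c/1=33/400: DF=(4590459/4000000 − 33/400·(0.987400))/(1+33/400) = 9849/10000 ≈ 0.984900

1 1 4937/5000
2 2 9849/10000
f(1y,2y) = ((4937/5000)/(9849/10000) − 1)/(1) = 25/9849 ≈ 0.2538%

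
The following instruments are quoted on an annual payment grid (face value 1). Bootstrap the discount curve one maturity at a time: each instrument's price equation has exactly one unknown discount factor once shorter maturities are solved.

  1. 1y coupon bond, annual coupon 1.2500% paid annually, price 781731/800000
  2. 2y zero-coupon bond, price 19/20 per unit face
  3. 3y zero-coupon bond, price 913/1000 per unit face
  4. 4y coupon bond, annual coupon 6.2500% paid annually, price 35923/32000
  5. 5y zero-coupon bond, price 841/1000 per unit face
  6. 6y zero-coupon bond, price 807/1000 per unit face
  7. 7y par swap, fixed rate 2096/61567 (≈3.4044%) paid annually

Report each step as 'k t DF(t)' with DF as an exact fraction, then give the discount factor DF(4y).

step 1 [1y] bond c/1=1/80: DF=(781731/800000 − 1/80·(0))/(1+1/80) = 9651/10000 ≈ 0.965100
step 2 [2y] zero: DF = P = 19/20 ≈ 0.950000
step 3 [3y] zero: DF = P = 913/1000 ≈ 0.913000
step 4 [4y] bond c/1=1/16: DF=(35923/32000 − 1/16·(0.965100+0.950000+0.913000))/(1+1/16) = 4451/5000 ≈ 0.890200
step 5 [5y] zero: DF = P = 841/1000 ≈ 0.841000
step 6 [6y] zero: DF = P = 807/1000 ≈ 0.807000
step 7 [7y] swap r/1=2096/61567: DF=(1 − 2096/61567·(0.965100+0.950000+0.913000+0.890200+0.841000+0.807000))/(1+2096/61567) = 494/625 ≈ 0.790400

1 1 9651/10000
2 2 19/20
3 3 913/1000
4 4 4451/5000
5 5 841/1000
6 6 807/1000
7 7 494/625
DF(4y) = 4451/5000 ≈ 0.890200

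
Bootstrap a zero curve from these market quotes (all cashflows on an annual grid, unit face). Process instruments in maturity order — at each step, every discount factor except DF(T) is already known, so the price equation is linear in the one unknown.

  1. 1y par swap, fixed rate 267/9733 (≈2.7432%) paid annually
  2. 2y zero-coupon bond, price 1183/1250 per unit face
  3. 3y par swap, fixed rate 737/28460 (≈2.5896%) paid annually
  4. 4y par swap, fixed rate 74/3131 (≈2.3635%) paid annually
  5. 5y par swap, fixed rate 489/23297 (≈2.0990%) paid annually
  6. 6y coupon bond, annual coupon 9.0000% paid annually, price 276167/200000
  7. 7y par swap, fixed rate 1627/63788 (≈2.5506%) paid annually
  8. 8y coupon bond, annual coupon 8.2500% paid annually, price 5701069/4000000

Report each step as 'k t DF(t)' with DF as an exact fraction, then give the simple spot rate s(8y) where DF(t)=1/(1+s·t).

step 1 [1y] swap r/1=267/9733: DF=(1 − 267/9733·(0))/(1+267/9733) = 9733/10000 ≈ 0.973300
step 2 [2y] zero: DF = P = 1183/1250 ≈ 0.946400
step 3 [3y] swap r/1=737/28460: DF=(1 − 737/28460·(0.973300+0.946400))/(1+737/28460) = 9263/10000 ≈ 0.926300
step 4 [4y] swap r/1=74/3131: DF=(1 − 74/3131·(0.973300+0.946400+0.926300))/(1+74/3131) = 1139/1250 ≈ 0.911200
step 5 [5y] swap r/1=489/23297: DF=(1 − 489/23297·(0.973300+0.946400+0.926300+0.911200))/(1+489/23297) = 4511/5000 ≈ 0.902200
step 6 [6y] bond c/1=9/100: DF=(276167/200000 − 9/100·(0.973300+0.946400+0.926300+0.911200+0.902200))/(1+9/100) = 8821/10000 ≈ 0.882100
step 7 [7y] swap r/1=1627/63788: DF=(1 − 1627/63788·(0.973300+0.946400+0.926300+0.911200+0.902200+0.882100))/(1+1627/63788) = 8373/10000 ≈ 0.837300
step 8 [8y] bond c/1=33/400: DF=(5701069/4000000 − 33/400·(0.973300+0.946400+0.926300+0.911200+0.902200+0.882100+0.837300))/(1+33/400) = 1661/2000 ≈ 0.830500

1 1 9733/10000
2 2 1183/1250
3 3 9263/10000
4 4 1139/1250
5 5 4511/5000
6 6 8821/10000
7 7 8373/10000
8 8 1661/2000
s(8y) = (1/(1661/2000) − 1)/(8) = 339/13288 ≈ 2.5512%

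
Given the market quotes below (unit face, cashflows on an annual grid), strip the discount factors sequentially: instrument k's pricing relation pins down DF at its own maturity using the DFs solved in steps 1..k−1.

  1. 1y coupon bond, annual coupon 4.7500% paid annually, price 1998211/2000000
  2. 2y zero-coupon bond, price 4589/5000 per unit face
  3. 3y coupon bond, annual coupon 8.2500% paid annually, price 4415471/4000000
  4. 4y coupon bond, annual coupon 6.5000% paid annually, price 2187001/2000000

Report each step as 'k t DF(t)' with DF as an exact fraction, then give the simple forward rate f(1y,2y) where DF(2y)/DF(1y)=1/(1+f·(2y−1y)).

1 1 4769/5000
2 2 4589/5000
3 3 8771/10000
4 4 859/1000
f(1y,2y) = ((4769/5000)/(4589/5000) − 1)/(1) = 180/4589 ≈ 3.9224%

step 1 [1y] bond c/1=19/400: DF=(1998211/2000000 − 19/400·(0))/(1+19/400) = 4769/5000 ≈ 0.953800
step 2 [2y] zero: DF = P = 4589/5000 ≈ 0.917800
step 3 [3y] bond c/1=33/400: DF=(4415471/4000000 − 33/400·(0.953800+0.917800))/(1+33/400) = 8771/10000 ≈ 0.877100
step 4 [4y] bond c/1=13/200: DF=(2187001/2000000 − 13/200·(0.953800+0.917800+0.877100))/(1+13/200) = 859/1000 ≈ 0.859000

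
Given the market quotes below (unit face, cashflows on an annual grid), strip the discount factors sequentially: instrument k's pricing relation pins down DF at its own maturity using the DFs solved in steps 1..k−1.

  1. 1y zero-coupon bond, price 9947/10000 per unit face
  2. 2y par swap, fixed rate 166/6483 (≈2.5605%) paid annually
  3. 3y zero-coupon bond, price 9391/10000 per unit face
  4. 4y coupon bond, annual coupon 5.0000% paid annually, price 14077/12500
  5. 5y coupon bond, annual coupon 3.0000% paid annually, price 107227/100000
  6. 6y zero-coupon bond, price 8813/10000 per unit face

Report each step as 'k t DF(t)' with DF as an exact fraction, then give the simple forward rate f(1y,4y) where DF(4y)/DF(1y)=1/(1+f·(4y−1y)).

step 1 [1y] zero: DF = P = 9947/10000 ≈ 0.994700
step 2 [2y] swap r/1=166/6483: DF=(1 − 166/6483·(0.994700))/(1+166/6483) = 4751/5000 ≈ 0.950200
step 3 [3y] zero: DF = P = 9391/10000 ≈ 0.939100
step 4 [4y] bond c/1=1/20: DF=(14077/12500 − 1/20·(0.994700+0.950200+0.939100))/(1+1/20) = 1169/1250 ≈ 0.935200
step 5 [5y] bond c/1=3/100: DF=(107227/100000 − 3/100·(0.994700+0.950200+0.939100+0.935200))/(1+3/100) = 4649/5000 ≈ 0.929800
step 6 [6y] zero: DF = P = 8813/10000 ≈ 0.881300

1 1 9947/10000
2 2 4751/5000
3 3 9391/10000
4 4 1169/1250
5 5 4649/5000
6 6 8813/10000
f(1y,4y) = ((9947/10000)/(1169/1250) − 1)/(3) = 85/4008 ≈ 2.1208%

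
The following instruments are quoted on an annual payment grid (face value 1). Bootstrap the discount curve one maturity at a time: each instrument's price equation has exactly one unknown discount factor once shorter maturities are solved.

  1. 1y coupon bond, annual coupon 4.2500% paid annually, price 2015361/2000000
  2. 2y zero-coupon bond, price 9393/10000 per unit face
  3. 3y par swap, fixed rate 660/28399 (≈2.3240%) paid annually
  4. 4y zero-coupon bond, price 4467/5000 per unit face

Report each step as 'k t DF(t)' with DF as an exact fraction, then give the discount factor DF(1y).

step 1 [1y] bond c/1=17/400: DF=(2015361/2000000 − 17/400·(0))/(1+17/400) = 4833/5000 ≈ 0.966600
step 2 [2y] zero: DF = P = 9393/10000 ≈ 0.939300
step 3 [3y] swap r/1=660/28399: DF=(1 − 660/28399·(0.966600+0.939300))/(1+660/28399) = 467/500 ≈ 0.934000
step 4 [4y] zero: DF = P = 4467/5000 ≈ 0.893400

1 1 4833/5000
2 2 9393/10000
3 3 467/500
4 4 4467/5000
DF(1y) = 4833/5000 ≈ 0.966600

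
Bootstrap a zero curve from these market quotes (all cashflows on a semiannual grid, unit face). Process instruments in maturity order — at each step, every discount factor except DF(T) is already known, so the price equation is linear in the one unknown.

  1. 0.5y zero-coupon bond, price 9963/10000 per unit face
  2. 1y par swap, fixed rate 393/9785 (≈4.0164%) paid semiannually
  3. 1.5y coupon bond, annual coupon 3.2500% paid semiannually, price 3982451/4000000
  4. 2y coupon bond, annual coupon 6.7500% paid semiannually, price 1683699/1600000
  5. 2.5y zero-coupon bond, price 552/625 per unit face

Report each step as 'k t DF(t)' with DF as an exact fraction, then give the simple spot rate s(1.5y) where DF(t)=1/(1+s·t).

1 1/2 9963/10000
2 1 9607/10000
3 3/2 2371/2500
4 2 9231/10000
5 5/2 552/625
s(1.5y) = (1/(2371/2500) − 1)/(3/2) = 86/2371 ≈ 3.6272%

step 1 [0.5y] zero: DF = P = 9963/10000 ≈ 0.996300
step 2 [1y] swap r/2=393/19570: DF=(1 − 393/19570·(0.996300))/(1+393/19570) = 9607/10000 ≈ 0.960700
step 3 [1.5y] bond c/2=13/800: DF=(3982451/4000000 − 13/800·(0.996300+0.960700))/(1+13/800) = 2371/2500 ≈ 0.948400
step 4 [2y] bond c/2=27/800: DF=(1683699/1600000 − 27/800·(0.996300+0.960700+0.948400))/(1+27/800) = 9231/10000 ≈ 0.923100
step 5 [2.5y] zero: DF = P = 552/625 ≈ 0.883200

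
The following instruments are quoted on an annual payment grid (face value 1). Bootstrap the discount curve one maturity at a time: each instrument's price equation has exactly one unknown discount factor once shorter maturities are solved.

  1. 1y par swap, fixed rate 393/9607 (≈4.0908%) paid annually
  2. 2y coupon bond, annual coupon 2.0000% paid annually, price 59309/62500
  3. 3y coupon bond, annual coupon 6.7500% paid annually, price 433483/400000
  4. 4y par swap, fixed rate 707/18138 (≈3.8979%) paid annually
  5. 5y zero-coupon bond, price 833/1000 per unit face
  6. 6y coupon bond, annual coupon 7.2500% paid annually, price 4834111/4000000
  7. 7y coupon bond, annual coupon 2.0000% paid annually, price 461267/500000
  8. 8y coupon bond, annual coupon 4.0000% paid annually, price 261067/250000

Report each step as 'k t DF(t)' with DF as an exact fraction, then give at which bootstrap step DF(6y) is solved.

step 1 [1y] swap r/1=393/9607: DF=(1 − 393/9607·(0))/(1+393/9607) = 9607/10000 ≈ 0.960700
step 2 [2y] bond c/1=1/50: DF=(59309/62500 − 1/50·(0.960700))/(1+1/50) = 1823/2000 ≈ 0.911500
step 3 [3y] bond c/1=27/400: DF=(433483/400000 − 27/400·(0.960700+0.911500))/(1+27/400) = 1121/1250 ≈ 0.896800
step 4 [4y] swap r/1=707/18138: DF=(1 − 707/18138·(0.960700+0.911500+0.896800))/(1+707/18138) = 4293/5000 ≈ 0.858600
step 5 [5y] zero: DF = P = 833/1000 ≈ 0.833000
step 6 [6y] bond c/1=29/400: DF=(4834111/4000000 − 29/400·(0.960700+0.911500+0.896800+0.858600+0.833000))/(1+29/400) = 8253/10000 ≈ 0.825300
step 7 [7y] bond c/1=1/50: DF=(461267/500000 − 1/50·(0.960700+0.911500+0.896800+0.858600+0.833000+0.825300))/(1+1/50) = 1001/1250 ≈ 0.800800
step 8 [8y] bond c/1=1/25: DF=(261067/250000 − 1/25·(0.960700+0.911500+0.896800+0.858600+0.833000+0.825300+0.800800))/(1+1/25) = 77/100 ≈ 0.770000

1 1 9607/10000
2 2 1823/2000
3 3 1121/1250
4 4 4293/5000
5 5 833/1000
6 6 8253/10000
7 7 1001/1250
8 8 77/100
DF(6y) is solved at step 6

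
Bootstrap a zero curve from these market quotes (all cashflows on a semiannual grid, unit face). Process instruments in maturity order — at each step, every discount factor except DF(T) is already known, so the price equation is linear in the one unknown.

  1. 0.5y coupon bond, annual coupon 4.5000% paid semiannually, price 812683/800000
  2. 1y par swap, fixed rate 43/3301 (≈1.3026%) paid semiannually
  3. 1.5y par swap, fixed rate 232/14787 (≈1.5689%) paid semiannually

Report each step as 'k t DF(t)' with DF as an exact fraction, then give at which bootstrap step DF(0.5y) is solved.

step 1 [0.5y] bond c/2=9/400: DF=(812683/800000 − 9/400·(0))/(1+9/400) = 1987/2000 ≈ 0.993500
step 2 [1y] swap r/2=43/6602: DF=(1 − 43/6602·(0.993500))/(1+43/6602) = 9871/10000 ≈ 0.987100
step 3 [1.5y] swap r/2=116/14787: DF=(1 − 116/14787·(0.993500+0.987100))/(1+116/14787) = 1221/1250 ≈ 0.976800

1 1/2 1987/2000
2 1 9871/10000
3 3/2 1221/1250
DF(0.5y) is solved at step 1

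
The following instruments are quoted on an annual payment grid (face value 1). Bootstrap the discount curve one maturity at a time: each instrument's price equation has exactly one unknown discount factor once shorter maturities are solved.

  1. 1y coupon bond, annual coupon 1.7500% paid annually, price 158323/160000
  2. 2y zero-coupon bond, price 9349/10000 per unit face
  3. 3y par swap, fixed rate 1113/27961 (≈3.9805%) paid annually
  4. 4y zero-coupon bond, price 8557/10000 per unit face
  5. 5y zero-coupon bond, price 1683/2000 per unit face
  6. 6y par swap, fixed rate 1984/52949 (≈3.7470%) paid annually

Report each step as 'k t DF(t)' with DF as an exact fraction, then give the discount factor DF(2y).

1 1 389/400
2 2 9349/10000
3 3 8887/10000
4 4 8557/10000
5 5 1683/2000
6 6 501/625
DF(2y) = 9349/10000 ≈ 0.934900

step 1 [1y] bond c/1=7/400: DF=(158323/160000 − 7/400·(0))/(1+7/400) = 389/400 ≈ 0.972500
step 2 [2y] zero: DF = P = 9349/10000 ≈ 0.934900
step 3 [3y] swap r/1=1113/27961: DF=(1 − 1113/27961·(0.972500+0.934900))/(1+1113/27961) = 8887/10000 ≈ 0.888700
step 4 [4y] zero: DF = P = 8557/10000 ≈ 0.855700
step 5 [5y] zero: DF = P = 1683/2000 ≈ 0.841500
step 6 [6y] swap r/1=1984/52949: DF=(1 − 1984/52949·(0.972500+0.934900+0.888700+0.855700+0.841500))/(1+1984/52949) = 501/625 ≈ 0.801600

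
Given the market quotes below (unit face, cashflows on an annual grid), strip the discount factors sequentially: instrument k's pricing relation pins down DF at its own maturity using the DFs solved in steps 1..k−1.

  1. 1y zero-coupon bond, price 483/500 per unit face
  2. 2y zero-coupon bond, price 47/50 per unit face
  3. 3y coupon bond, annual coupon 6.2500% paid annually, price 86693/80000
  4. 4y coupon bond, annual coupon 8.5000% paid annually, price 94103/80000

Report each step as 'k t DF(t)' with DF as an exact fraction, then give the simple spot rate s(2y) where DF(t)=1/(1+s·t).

step 1 [1y] zero: DF = P = 483/500 ≈ 0.966000
step 2 [2y] zero: DF = P = 47/50 ≈ 0.940000
step 3 [3y] bond c/1=1/16: DF=(86693/80000 − 1/16·(0.966000+0.940000))/(1+1/16) = 4539/5000 ≈ 0.907800
step 4 [4y] bond c/1=17/200: DF=(94103/80000 − 17/200·(0.966000+0.940000+0.907800))/(1+17/200) = 8637/10000 ≈ 0.863700

1 1 483/500
2 2 47/50
3 3 4539/5000
4 4 8637/10000
s(2y) = (1/(47/50) − 1)/(2) = 3/94 ≈ 3.1915%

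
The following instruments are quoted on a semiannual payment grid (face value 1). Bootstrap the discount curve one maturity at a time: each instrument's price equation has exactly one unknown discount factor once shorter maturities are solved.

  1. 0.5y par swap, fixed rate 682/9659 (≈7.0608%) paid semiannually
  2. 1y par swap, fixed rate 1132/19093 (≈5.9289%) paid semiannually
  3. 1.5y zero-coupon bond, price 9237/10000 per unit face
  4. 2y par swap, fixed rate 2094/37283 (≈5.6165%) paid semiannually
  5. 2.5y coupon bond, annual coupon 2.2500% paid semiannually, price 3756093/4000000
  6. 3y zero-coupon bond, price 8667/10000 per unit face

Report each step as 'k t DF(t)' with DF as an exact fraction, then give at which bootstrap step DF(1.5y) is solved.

step 1 [0.5y] swap r/2=341/9659: DF=(1 − 341/9659·(0))/(1+341/9659) = 9659/10000 ≈ 0.965900
step 2 [1y] swap r/2=566/19093: DF=(1 − 566/19093·(0.965900))/(1+566/19093) = 4717/5000 ≈ 0.943400
step 3 [1.5y] zero: DF = P = 9237/10000 ≈ 0.923700
step 4 [2y] swap r/2=1047/37283: DF=(1 − 1047/37283·(0.965900+0.943400+0.923700))/(1+1047/37283) = 8953/10000 ≈ 0.895300
step 5 [2.5y] bond c/2=9/800: DF=(3756093/4000000 − 9/800·(0.965900+0.943400+0.923700+0.895300))/(1+9/800) = 8871/10000 ≈ 0.887100
step 6 [3y] zero: DF = P = 8667/10000 ≈ 0.866700

1 1/2 9659/10000
2 1 4717/5000
3 3/2 9237/10000
4 2 8953/10000
5 5/2 8871/10000
6 3 8667/10000
DF(1.5y) is solved at step 3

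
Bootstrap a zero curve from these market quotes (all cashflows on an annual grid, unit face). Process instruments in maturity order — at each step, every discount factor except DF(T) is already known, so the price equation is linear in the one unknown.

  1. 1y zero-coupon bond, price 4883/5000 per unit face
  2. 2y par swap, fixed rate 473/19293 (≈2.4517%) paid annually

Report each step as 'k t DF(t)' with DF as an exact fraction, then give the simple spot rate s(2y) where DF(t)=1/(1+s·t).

step 1 [1y] zero: DF = P = 4883/5000 ≈ 0.976600
step 2 [2y] swap r/1=473/19293: DF=(1 − 473/19293·(0.976600))/(1+473/19293) = 9527/10000 ≈ 0.952700

1 1 4883/5000
2 2 9527/10000
s(2y) = (1/(9527/10000) − 1)/(2) = 473/19054 ≈ 2.4824%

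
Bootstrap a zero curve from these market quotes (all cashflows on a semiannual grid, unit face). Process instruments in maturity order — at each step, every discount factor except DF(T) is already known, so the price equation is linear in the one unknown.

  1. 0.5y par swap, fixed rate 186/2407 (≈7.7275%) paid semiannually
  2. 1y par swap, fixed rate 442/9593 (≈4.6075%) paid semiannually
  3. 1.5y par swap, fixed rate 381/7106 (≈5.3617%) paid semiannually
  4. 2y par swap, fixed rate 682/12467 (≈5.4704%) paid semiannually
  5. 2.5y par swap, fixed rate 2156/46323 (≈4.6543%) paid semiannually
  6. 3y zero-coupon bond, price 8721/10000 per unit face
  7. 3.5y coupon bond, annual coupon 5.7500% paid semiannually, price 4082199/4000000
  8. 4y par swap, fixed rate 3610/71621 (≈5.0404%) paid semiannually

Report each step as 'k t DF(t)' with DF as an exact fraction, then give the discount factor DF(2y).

step 1 [0.5y] swap r/2=93/2407: DF=(1 − 93/2407·(0))/(1+93/2407) = 2407/2500 ≈ 0.962800
step 2 [1y] swap r/2=221/9593: DF=(1 − 221/9593·(0.962800))/(1+221/9593) = 4779/5000 ≈ 0.955800
step 3 [1.5y] swap r/2=381/14212: DF=(1 − 381/14212·(0.962800+0.955800))/(1+381/14212) = 4619/5000 ≈ 0.923800
step 4 [2y] swap r/2=341/12467: DF=(1 − 341/12467·(0.962800+0.955800+0.923800))/(1+341/12467) = 8977/10000 ≈ 0.897700
step 5 [2.5y] swap r/2=1078/46323: DF=(1 − 1078/46323·(0.962800+0.955800+0.923800+0.897700))/(1+1078/46323) = 4461/5000 ≈ 0.892200
step 6 [3y] zero: DF = P = 8721/10000 ≈ 0.872100
step 7 [3.5y] bond c/2=23/800: DF=(4082199/4000000 − 23/800·(0.962800+0.955800+0.923800+0.897700+0.892200+0.872100))/(1+23/800) = 4191/5000 ≈ 0.838200
step 8 [4y] swap r/2=1805/71621: DF=(1 − 1805/71621·(0.962800+0.955800+0.923800+0.897700+0.892200+0.872100+0.838200))/(1+1805/71621) = 1639/2000 ≈ 0.819500

1 1/2 2407/2500
2 1 4779/5000
3 3/2 4619/5000
4 2 8977/10000
5 5/2 4461/5000
6 3 8721/10000
7 7/2 4191/5000
8 4 1639/2000
DF(2y) = 8977/10000 ≈ 0.897700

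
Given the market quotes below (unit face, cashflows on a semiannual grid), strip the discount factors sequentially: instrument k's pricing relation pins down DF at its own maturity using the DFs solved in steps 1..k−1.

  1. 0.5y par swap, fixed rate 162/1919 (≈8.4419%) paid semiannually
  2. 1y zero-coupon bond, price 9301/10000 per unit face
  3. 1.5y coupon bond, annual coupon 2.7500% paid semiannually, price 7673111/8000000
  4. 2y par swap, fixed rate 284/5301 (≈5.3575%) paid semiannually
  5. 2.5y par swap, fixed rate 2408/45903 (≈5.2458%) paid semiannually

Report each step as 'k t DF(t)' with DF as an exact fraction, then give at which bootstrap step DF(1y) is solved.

step 1 [0.5y] swap r/2=81/1919: DF=(1 − 81/1919·(0))/(1+81/1919) = 1919/2000 ≈ 0.959500
step 2 [1y] zero: DF = P = 9301/10000 ≈ 0.930100
step 3 [1.5y] bond c/2=11/800: DF=(7673111/8000000 − 11/800·(0.959500+0.930100))/(1+11/800) = 1841/2000 ≈ 0.920500
step 4 [2y] swap r/2=142/5301: DF=(1 − 142/5301·(0.959500+0.930100+0.920500))/(1+142/5301) = 4503/5000 ≈ 0.900600
step 5 [2.5y] swap r/2=1204/45903: DF=(1 − 1204/45903·(0.959500+0.930100+0.920500+0.900600))/(1+1204/45903) = 2199/2500 ≈ 0.879600

1 1/2 1919/2000
2 1 9301/10000
3 3/2 1841/2000
4 2 4503/5000
5 5/2 2199/2500
DF(1y) is solved at step 2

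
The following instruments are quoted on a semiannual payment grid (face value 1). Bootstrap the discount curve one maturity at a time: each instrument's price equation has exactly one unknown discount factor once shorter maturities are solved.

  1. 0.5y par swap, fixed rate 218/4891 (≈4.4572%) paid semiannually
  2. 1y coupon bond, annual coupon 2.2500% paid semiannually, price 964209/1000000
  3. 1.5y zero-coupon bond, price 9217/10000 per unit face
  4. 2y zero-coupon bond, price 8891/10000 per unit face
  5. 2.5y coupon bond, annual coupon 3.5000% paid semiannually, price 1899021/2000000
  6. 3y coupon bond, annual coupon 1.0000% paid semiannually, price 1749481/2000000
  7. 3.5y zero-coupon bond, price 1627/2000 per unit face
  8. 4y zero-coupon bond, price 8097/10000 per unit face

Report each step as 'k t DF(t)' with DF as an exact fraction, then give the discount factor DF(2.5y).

step 1 [0.5y] swap r/2=109/4891: DF=(1 − 109/4891·(0))/(1+109/4891) = 4891/5000 ≈ 0.978200
step 2 [1y] bond c/2=9/800: DF=(964209/1000000 − 9/800·(0.978200))/(1+9/800) = 4713/5000 ≈ 0.942600
step 3 [1.5y] zero: DF = P = 9217/10000 ≈ 0.921700
step 4 [2y] zero: DF = P = 8891/10000 ≈ 0.889100
step 5 [2.5y] bond c/2=7/400: DF=(1899021/2000000 − 7/400·(0.978200+0.942600+0.921700+0.889100))/(1+7/400) = 869/1000 ≈ 0.869000
step 6 [3y] bond c/2=1/200: DF=(1749481/2000000 − 1/200·(0.978200+0.942600+0.921700+0.889100+0.869000))/(1+1/200) = 339/400 ≈ 0.847500
step 7 [3.5y] zero: DF = P = 1627/2000 ≈ 0.813500
step 8 [4y] zero: DF = P = 8097/10000 ≈ 0.809700

1 1/2 4891/5000
2 1 4713/5000
3 3/2 9217/10000
4 2 8891/10000
5 5/2 869/1000
6 3 339/400
7 7/2 1627/2000
8 4 8097/10000
DF(2.5y) = 869/1000 ≈ 0.869000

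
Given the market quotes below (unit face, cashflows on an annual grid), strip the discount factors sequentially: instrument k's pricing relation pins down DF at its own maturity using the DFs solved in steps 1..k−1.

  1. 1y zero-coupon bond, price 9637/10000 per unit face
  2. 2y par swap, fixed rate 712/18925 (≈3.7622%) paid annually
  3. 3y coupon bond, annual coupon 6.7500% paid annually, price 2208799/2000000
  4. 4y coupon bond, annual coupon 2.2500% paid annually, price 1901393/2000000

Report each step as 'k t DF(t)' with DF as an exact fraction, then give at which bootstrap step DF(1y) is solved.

1 1 9637/10000
2 2 1161/1250
3 3 9149/10000
4 4 217/250
DF(1y) is solved at step 1

step 1 [1y] zero: DF = P = 9637/10000 ≈ 0.963700
step 2 [2y] swap r/1=712/18925: DF=(1 − 712/18925·(0.963700))/(1+712/18925) = 1161/1250 ≈ 0.928800
step 3 [3y] bond c/1=27/400: DF=(2208799/2000000 − 27/400·(0.963700+0.928800))/(1+27/400) = 9149/10000 ≈ 0.914900
step 4 [4y] bond c/1=9/400: DF=(1901393/2000000 − 9/400·(0.963700+0.928800+0.914900))/(1+9/400) = 217/250 ≈ 0.868000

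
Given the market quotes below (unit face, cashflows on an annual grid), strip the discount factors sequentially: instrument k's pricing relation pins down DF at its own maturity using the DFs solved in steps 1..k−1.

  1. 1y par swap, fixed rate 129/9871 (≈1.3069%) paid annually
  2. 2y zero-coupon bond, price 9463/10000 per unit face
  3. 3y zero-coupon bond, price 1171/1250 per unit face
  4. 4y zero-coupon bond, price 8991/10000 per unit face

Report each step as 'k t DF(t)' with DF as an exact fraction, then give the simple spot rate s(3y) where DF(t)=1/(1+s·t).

1 1 9871/10000
2 2 9463/10000
3 3 1171/1250
4 4 8991/10000
s(3y) = (1/(1171/1250) − 1)/(3) = 79/3513 ≈ 2.2488%

step 1 [1y] swap r/1=129/9871: DF=(1 − 129/9871·(0))/(1+129/9871) = 9871/10000 ≈ 0.987100
step 2 [2y] zero: DF = P = 9463/10000 ≈ 0.946300
step 3 [3y] zero: DF = P = 1171/1250 ≈ 0.936800
step 4 [4y] zero: DF = P = 8991/10000 ≈ 0.899100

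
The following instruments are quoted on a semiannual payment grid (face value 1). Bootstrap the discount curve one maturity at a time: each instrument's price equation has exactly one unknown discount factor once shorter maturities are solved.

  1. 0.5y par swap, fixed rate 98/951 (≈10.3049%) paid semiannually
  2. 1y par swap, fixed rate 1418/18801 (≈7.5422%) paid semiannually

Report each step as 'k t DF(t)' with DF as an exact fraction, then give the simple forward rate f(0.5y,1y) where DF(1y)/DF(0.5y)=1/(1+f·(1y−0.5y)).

1 1/2 951/1000
2 1 9291/10000
f(0.5y,1y) = ((951/1000)/(9291/10000) − 1)/(1/2) = 146/3097 ≈ 4.7142%

step 1 [0.5y] swap r/2=49/951: DF=(1 − 49/951·(0))/(1+49/951) = 951/1000 ≈ 0.951000
step 2 [1y] swap r/2=709/18801: DF=(1 − 709/18801·(0.951000))/(1+709/18801) = 9291/10000 ≈ 0.929100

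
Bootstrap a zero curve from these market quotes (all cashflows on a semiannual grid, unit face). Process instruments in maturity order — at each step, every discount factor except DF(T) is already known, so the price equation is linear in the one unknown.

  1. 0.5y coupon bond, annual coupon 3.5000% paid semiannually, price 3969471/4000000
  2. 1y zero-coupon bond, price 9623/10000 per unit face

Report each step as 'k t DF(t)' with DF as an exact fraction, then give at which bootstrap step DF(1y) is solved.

step 1 [0.5y] bond c/2=7/400: DF=(3969471/4000000 − 7/400·(0))/(1+7/400) = 9753/10000 ≈ 0.975300
step 2 [1y] zero: DF = P = 9623/10000 ≈ 0.962300

1 1/2 9753/10000
2 1 9623/10000
DF(1y) is solved at step 2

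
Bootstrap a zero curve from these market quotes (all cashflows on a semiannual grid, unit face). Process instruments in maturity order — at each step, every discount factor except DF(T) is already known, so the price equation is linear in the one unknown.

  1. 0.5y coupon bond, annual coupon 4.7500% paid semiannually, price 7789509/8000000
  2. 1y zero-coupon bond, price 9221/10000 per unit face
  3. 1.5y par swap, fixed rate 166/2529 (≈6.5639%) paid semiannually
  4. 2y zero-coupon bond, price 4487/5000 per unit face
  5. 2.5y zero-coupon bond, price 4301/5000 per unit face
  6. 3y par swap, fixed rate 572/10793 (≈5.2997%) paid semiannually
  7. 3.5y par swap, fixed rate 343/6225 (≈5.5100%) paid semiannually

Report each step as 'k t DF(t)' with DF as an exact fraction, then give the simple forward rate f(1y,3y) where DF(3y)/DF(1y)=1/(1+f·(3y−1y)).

1 1/2 9511/10000
2 1 9221/10000
3 3/2 9087/10000
4 2 4487/5000
5 5/2 4301/5000
6 3 857/1000
7 7/2 1657/2000
f(1y,3y) = ((9221/10000)/(857/1000) − 1)/(2) = 651/17140 ≈ 3.7981%

step 1 [0.5y] bond c/2=19/800: DF=(7789509/8000000 − 19/800·(0))/(1+19/800) = 9511/10000 ≈ 0.951100
step 2 [1y] zero: DF = P = 9221/10000 ≈ 0.922100
step 3 [1.5y] swap r/2=83/2529: DF=(1 − 83/2529·(0.951100+0.922100))/(1+83/2529) = 9087/10000 ≈ 0.908700
step 4 [2y] zero: DF = P = 4487/5000 ≈ 0.897400
step 5 [2.5y] zero: DF = P = 4301/5000 ≈ 0.860200
step 6 [3y] swap r/2=286/10793: DF=(1 − 286/10793·(0.951100+0.922100+0.908700+0.897400+0.860200))/(1+286/10793) = 857/1000 ≈ 0.857000
step 7 [3.5y] swap r/2=343/12450: DF=(1 − 343/12450·(0.951100+0.922100+0.908700+0.897400+0.860200+0.857000))/(1+343/12450) = 1657/2000 ≈ 0.828500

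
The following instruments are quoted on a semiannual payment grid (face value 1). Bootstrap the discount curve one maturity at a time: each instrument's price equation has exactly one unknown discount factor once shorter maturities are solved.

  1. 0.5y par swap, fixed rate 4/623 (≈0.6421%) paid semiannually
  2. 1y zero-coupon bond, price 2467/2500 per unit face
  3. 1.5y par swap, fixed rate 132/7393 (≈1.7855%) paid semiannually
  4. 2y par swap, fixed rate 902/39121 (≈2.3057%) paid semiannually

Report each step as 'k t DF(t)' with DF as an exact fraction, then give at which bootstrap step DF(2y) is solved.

1 1/2 623/625
2 1 2467/2500
3 3/2 1217/1250
4 2 9549/10000
DF(2y) is solved at step 4

step 1 [0.5y] swap r/2=2/623: DF=(1 − 2/623·(0))/(1+2/623) = 623/625 ≈ 0.996800
step 2 [1y] zero: DF = P = 2467/2500 ≈ 0.986800
step 3 [1.5y] swap r/2=66/7393: DF=(1 − 66/7393·(0.996800+0.986800))/(1+66/7393) = 1217/1250 ≈ 0.973600
step 4 [2y] swap r/2=451/39121: DF=(1 − 451/39121·(0.996800+0.986800+0.973600))/(1+451/39121) = 9549/10000 ≈ 0.954900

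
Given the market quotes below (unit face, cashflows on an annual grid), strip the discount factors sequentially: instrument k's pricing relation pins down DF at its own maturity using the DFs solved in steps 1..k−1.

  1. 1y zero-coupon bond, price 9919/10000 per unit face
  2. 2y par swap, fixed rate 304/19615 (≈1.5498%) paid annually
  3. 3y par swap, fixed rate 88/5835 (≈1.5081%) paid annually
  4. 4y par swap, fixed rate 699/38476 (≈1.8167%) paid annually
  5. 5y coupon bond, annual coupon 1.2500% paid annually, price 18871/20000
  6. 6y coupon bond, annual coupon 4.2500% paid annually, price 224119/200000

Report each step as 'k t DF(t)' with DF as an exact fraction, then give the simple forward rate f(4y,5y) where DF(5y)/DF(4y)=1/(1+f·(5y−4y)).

1 1 9919/10000
2 2 606/625
3 3 239/250
4 4 9301/10000
5 5 2211/2500
6 6 441/500
f(4y,5y) = ((9301/10000)/(2211/2500) − 1)/(1) = 457/8844 ≈ 5.1673%

step 1 [1y] zero: DF = P = 9919/10000 ≈ 0.991900
step 2 [2y] swap r/1=304/19615: DF=(1 − 304/19615·(0.991900))/(1+304/19615) = 606/625 ≈ 0.969600
step 3 [3y] swap r/1=88/5835: DF=(1 − 88/5835·(0.991900+0.969600))/(1+88/5835) = 239/250 ≈ 0.956000
step 4 [4y] swap r/1=699/38476: DF=(1 − 699/38476·(0.991900+0.969600+0.956000))/(1+699/38476) = 9301/10000 ≈ 0.930100
step 5 [5y] bond c/1=1/80: DF=(18871/20000 − 1/80·(0.991900+0.969600+0.956000+0.930100))/(1+1/80) = 2211/2500 ≈ 0.884400
step 6 [6y] bond c/1=17/400: DF=(224119/200000 − 17/400·(0.991900+0.969600+0.956000+0.930100+0.884400))/(1+17/400) = 441/500 ≈ 0.882000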